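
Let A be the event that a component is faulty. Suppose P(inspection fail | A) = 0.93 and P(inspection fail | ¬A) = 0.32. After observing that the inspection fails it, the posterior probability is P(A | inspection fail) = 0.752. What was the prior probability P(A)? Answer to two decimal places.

Bayes' rule in odds form gives O(A|E) = O(A)·[P(E|A)/P(E|¬A)], hence O(A) = O(A|E)/LR.
Posterior odds = 0.752/(1−0.752) = 3.0323. LR = 0.93/0.32 = 2.9062.
Prior odds = 3.0323/2.9062 = 1.0434, so P(A) = 1.0434/(1+1.0434) ≈ 0.51.

P(A) = 0.51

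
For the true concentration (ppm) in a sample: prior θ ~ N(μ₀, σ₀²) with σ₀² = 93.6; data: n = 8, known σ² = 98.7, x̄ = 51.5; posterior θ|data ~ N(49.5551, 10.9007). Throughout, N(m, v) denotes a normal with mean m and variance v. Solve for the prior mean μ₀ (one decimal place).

μ₀ = 34.8

With known observation variance, the Normal–Normal posterior has precision τ_n = τ₀ + n/σ² and mean μ_n = (τ₀μ₀ + (n/σ²)x̄)/τ_n.
Here τ₀ = 1/93.6 = 0.010684 and τ_data = 8/98.7 = 0.081054, so τ_n = 0.091738.
Rearranging for μ₀: μ₀ = (μ_n·τ_n − τ_data·x̄)/τ₀ = (49.5551·0.091738 − 0.081054·51.5) / 0.010684 = 0.371805/0.010684 ≈ 34.8.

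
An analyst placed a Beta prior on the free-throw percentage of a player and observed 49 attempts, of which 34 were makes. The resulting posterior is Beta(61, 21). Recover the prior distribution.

Beta is conjugate to the binomial likelihood: posterior = Beta(a+s, b+f).
Subtract the data counts: 61−34=27, 21−15=6.

Beta(27, 6)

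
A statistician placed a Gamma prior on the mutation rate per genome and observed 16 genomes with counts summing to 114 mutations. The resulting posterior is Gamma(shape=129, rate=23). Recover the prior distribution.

Gamma(shape=15, rate=7)

A Gamma(α, β) prior (rate parametrization) on a Poisson rate with n observations summing to S gives posterior Gamma(α+S, β+n).
So α = 129 − 114 = 15 and β = 23 − 16 = 7.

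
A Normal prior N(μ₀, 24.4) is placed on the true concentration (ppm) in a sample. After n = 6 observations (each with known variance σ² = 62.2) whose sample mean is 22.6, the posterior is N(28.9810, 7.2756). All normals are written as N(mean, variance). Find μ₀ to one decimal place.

With known observation variance, the Normal–Normal posterior has precision τ_n = τ₀ + n/σ² and mean μ_n = (τ₀μ₀ + (n/σ²)x̄)/τ_n.
Here τ₀ = 1/24.4 = 0.040984 and τ_data = 6/62.2 = 0.096463, so τ_n = 0.137447.
Rearranging for μ₀: μ₀ = (μ_n·τ_n − τ_data·x̄)/τ₀ = (28.9810·0.137447 − 0.096463·22.6) / 0.040984 = 1.803288/0.040984 ≈ 44.0.

μ₀ = 44.0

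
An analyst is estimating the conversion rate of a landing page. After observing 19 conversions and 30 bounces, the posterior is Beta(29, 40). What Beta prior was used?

Beta(10, 10)

A Beta(α, β) prior with s successes and f failures in binomial data gives a Beta(α+s, β+f) posterior.
So α = 29 − 19 = 10 and β = 40 − 30 = 10.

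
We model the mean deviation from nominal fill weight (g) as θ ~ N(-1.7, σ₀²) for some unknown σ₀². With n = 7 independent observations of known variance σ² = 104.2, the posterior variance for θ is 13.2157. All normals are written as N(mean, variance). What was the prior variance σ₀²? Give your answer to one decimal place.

For the Normal–Normal model with known σ², precisions add: τ_n = τ₀ + n/σ².
So 1/σ₀² = 1/13.2157 − 7/104.2 = 0.075668 − 0.067179 = 0.008489.
Hence σ₀² = 1/0.008489 ≈ 117.8.

σ₀² = 117.8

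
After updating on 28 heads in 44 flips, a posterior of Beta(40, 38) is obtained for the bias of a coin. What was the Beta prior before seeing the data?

Beta(12, 22)

A Beta(a, b) prior with s successes and f failures in binomial data gives a Beta(a+s, b+f) posterior.
Subtract the data counts: 40−28=12, 38−16=22.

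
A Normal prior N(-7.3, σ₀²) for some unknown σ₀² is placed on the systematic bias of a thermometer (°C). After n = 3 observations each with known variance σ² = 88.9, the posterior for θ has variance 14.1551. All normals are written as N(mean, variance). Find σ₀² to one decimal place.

σ₀² = 27.1

Posterior precision equals prior precision plus data precision: 1/σ_n² = 1/σ₀² + n/σ².
So 1/σ₀² = 1/14.1551 − 3/88.9 = 0.070646 − 0.033746 = 0.036900.
Hence σ₀² = 1/0.036900 ≈ 27.1.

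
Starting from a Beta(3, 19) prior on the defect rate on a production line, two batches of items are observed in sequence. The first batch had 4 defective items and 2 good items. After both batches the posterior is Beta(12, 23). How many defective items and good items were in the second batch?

5 defective items and 2 good items

Because Beta–binomial updating is additive in the counts, the combined data contributed (α_post−α_prior, β_post−β_prior) successes and failures.
Total across both batches: 12−3=9 defective items, 23−19=4 good items.
Subtract the first batch: 9−4=5 defective items and 4−2=2 good items.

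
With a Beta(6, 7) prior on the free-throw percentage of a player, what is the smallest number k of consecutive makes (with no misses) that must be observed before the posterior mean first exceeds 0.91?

k = 65

After k makes and 0 misses the posterior is Beta(6+k, 7), with mean (6+k)/(6+7+k).
Set (6+k)/(13+k) > 0.91 and solve: k > (0.91·13 − 6)/(1 − 0.91) = 64.778.
The smallest integer exceeding 64.778 is 65, and checking k=65: (71)/(78) = 0.9103 > 0.91.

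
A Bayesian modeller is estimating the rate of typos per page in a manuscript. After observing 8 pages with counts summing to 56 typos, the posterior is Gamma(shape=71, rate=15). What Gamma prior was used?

Gamma(shape=15, rate=7)

A Gamma(α, β) prior (rate parametrization) on a Poisson rate with n observations summing to S gives posterior Gamma(α+S, β+n).
So α = 71 − 56 = 15 and β = 15 − 8 = 7.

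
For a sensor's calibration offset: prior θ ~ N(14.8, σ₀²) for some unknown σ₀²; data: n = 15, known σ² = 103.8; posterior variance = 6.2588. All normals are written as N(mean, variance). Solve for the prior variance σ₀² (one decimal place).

For the Normal–Normal model with known σ², precisions add: τ_n = τ₀ + n/σ².
So 1/σ₀² = 1/6.2588 − 15/103.8 = 0.159775 − 0.144509 = 0.015266.
Hence σ₀² = 1/0.015266 ≈ 65.5.

σ₀² = 65.5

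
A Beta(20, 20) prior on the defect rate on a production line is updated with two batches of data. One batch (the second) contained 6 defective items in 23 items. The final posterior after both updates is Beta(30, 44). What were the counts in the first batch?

Because Beta–binomial updating is additive in the counts, the combined data contributed (α_post−α_prior, β_post−β_prior) successes and failures.
Total across both batches: 30−20=10 defective items, 44−20=24 good items.
Subtract the second batch: 10−6=4 defective items and 24−17=7 good items.

4 defective items and 7 good items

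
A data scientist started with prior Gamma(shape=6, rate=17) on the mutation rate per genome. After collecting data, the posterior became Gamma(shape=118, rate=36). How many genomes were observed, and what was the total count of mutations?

A Gamma(α, β) prior (rate parametrization) on a Poisson rate with n observations summing to S gives posterior Gamma(α+S, β+n).
Matching: Σxᵢ = 118 − 6 = 112 and n = 36 − 17 = 19.

n = 19 genomes with total 112 mutations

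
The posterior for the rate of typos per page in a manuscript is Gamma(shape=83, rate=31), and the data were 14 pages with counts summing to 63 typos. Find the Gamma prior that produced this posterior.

A Gamma(α, β) prior (rate parametrization) on a Poisson rate with n observations summing to S gives posterior Gamma(α+S, β+n).
So α = 83 − 63 = 20 and β = 31 − 14 = 17.

Gamma(shape=20, rate=17)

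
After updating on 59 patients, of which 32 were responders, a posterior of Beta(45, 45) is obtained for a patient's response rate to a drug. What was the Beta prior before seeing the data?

Beta(13, 18)

Beta is conjugate to the binomial likelihood: posterior = Beta(α+s, β+f).
Subtract the data counts: 45−32=13, 45−27=18.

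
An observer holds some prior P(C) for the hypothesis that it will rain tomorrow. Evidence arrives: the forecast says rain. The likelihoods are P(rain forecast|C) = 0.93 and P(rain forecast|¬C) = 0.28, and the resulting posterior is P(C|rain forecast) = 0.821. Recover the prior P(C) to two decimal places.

In odds form, posterior odds = prior odds × likelihood ratio, so prior odds = posterior odds ÷ LR.
Posterior odds = 0.821/(1−0.821) = 4.5866. LR = 0.93/0.28 = 3.3214.
Prior odds = 4.5866/3.3214 = 1.3809, so P(C) = 1.3809/(1+1.3809) ≈ 0.58.

P(C) = 0.58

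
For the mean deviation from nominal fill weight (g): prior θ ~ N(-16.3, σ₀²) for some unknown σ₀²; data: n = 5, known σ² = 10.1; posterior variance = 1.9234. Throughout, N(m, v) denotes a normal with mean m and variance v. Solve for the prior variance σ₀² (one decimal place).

For the Normal–Normal model with known σ², precisions add: τ_n = τ₀ + n/σ².
So 1/σ₀² = 1/1.9234 − 5/10.1 = 0.519913 − 0.495050 = 0.024863.
Hence σ₀² = 1/0.024863 ≈ 40.2.

σ₀² = 40.2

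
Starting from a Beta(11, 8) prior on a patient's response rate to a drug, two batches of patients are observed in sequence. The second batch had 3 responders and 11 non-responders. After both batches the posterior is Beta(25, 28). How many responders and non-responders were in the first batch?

11 responders and 9 non-responders

Sequential conjugate updates are equivalent to a single update on the pooled data, so total successes = posterior α − prior α and total failures = posterior β − prior β.
Total across both batches: 25−11=14 responders, 28−8=20 non-responders.
Subtract the second batch: 14−3=11 responders and 20−11=9 non-responders.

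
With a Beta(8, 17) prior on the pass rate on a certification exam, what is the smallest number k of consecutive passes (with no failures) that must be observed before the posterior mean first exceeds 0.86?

k = 97

After k passes and 0 failures the posterior is Beta(8+k, 17), with mean (8+k)/(8+17+k).
Set (8+k)/(25+k) > 0.86 and solve: k > (0.86·25 − 8)/(1 − 0.86) = 96.429.
The smallest integer exceeding 96.429 is 97, and checking k=97: (105)/(122) = 0.8607 > 0.86.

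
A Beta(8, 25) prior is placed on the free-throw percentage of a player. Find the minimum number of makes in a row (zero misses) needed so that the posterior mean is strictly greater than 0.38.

k = 8

After k makes and 0 misses the posterior is Beta(8+k, 25), with mean (8+k)/(8+25+k).
Set (8+k)/(33+k) > 0.38 and solve: k > (0.38·33 − 8)/(1 − 0.38) = 7.323.
The smallest integer exceeding 7.323 is 8.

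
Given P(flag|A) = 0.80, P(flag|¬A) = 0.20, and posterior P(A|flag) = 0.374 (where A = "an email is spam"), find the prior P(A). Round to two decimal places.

P(A) = 0.13

Bayes' rule in odds form gives O(A|E) = O(A)·[P(E|A)/P(E|¬A)], hence O(A) = O(A|E)/LR.
Posterior odds = 0.374/(1−0.374) = 0.5974. LR = 0.80/0.20 = 4.0000.
Prior odds = 0.5974/4.0000 = 0.1494, so P(A) = 0.1494/(1+0.1494) ≈ 0.13.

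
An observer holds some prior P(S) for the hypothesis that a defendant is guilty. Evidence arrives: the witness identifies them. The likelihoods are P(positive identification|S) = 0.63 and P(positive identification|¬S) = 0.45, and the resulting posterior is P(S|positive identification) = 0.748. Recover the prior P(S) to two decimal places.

P(S) = 0.68

Bayes' rule in odds form gives O(S|E) = O(S)·[P(E|S)/P(E|¬S)], hence O(S) = O(S|E)/LR.
Posterior odds = 0.748/(1−0.748) = 2.9683. LR = 0.63/0.45 = 1.4000.
Prior odds = 2.9683/1.4000 = 2.1202, so P(S) = 2.1202/(1+2.1202) ≈ 0.68.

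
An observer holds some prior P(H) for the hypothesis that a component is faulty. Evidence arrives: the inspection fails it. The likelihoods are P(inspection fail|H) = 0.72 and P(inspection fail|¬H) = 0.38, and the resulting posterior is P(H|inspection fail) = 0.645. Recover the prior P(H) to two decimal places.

Bayes' rule in odds form gives O(H|E) = O(H)·[P(E|H)/P(E|¬H)], hence O(H) = O(H|E)/LR.
Posterior odds = 0.645/(1−0.645) = 1.8169. LR = 0.72/0.38 = 1.8947.
Prior odds = 1.8169/1.8947 = 0.9589, so P(H) = 0.9589/(1+0.9589) ≈ 0.49.

P(H) = 0.49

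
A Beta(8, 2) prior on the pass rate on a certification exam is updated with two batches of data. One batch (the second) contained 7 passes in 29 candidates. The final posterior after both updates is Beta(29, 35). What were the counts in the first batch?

14 passes and 11 failures

Because Beta–binomial updating is additive in the counts, the combined data contributed (α_post−α_prior, β_post−β_prior) successes and failures.
Total across both batches: 29−8=21 passes, 35−2=33 failures.
Subtract the second batch: 21−7=14 passes and 33−22=11 failures.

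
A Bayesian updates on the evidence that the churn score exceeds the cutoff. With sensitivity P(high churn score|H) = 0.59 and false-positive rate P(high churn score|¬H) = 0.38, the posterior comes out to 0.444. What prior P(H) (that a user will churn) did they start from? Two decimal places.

Bayes' rule in odds form gives O(H|E) = O(H)·[P(E|H)/P(E|¬H)], hence O(H) = O(H|E)/LR.
Posterior odds = 0.444/(1−0.444) = 0.7986. LR = 0.59/0.38 = 1.5526.
Prior odds = 0.7986/1.5526 = 0.5144, so P(H) = 0.5144/(1+0.5144) ≈ 0.34.

P(H) = 0.34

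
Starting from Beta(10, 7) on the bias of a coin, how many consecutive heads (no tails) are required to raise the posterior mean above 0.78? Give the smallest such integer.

k = 15

After k heads and 0 tails the posterior is Beta(10+k, 7), with mean (10+k)/(10+7+k).
Set (10+k)/(17+k) > 0.78 and solve: k > (0.78·17 − 10)/(1 − 0.78) = 14.818.
The smallest integer exceeding 14.818 is 15, and checking k=15: (25)/(32) = 0.7812 > 0.78.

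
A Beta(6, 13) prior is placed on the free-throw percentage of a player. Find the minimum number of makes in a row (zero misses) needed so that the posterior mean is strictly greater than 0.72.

After k makes and 0 misses the posterior is Beta(6+k, 13), with mean (6+k)/(6+13+k).
Set (6+k)/(19+k) > 0.72 and solve: k > (0.72·19 − 6)/(1 − 0.72) = 27.429.
The smallest integer exceeding 27.429 is 28, and checking k=28: (34)/(47) = 0.7234 > 0.72.

k = 28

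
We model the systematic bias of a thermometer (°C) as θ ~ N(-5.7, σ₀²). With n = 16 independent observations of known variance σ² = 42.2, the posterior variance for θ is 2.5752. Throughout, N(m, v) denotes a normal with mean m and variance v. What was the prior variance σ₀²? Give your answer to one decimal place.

σ₀² = 109.0

Posterior precision equals prior precision plus data precision: 1/σ_n² = 1/σ₀² + n/σ².
So 1/σ₀² = 1/2.5752 − 16/42.2 = 0.388319 − 0.379147 = 0.009172.
Hence σ₀² = 1/0.009172 ≈ 109.0.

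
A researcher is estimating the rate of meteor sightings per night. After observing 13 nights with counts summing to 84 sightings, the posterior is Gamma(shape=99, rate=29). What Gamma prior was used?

Gamma(shape=15, rate=16)

A Gamma(α, β) prior (rate parametrization) on a Poisson rate with n observations summing to S gives posterior Gamma(α+S, β+n).
So α = 99 − 84 = 15 and β = 29 − 13 = 16.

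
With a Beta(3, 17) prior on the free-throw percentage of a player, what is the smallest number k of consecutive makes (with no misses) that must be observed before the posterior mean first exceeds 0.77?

k = 54

After k makes and 0 misses the posterior is Beta(3+k, 17), with mean (3+k)/(3+17+k).
Set (3+k)/(20+k) > 0.77 and solve: k > (0.77·20 − 3)/(1 − 0.77) = 53.913.
The smallest integer exceeding 53.913 is 54.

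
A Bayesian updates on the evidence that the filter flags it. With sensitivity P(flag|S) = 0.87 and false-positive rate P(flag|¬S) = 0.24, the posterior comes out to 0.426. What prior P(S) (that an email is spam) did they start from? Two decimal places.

P(S) = 0.17

In odds form, posterior odds = prior odds × likelihood ratio, so prior odds = posterior odds ÷ LR.
Posterior odds = 0.426/(1−0.426) = 0.7422. LR = 0.87/0.24 = 3.6250.
Prior odds = 0.7422/3.6250 = 0.2047, so P(S) = 0.2047/(1+0.2047) ≈ 0.17.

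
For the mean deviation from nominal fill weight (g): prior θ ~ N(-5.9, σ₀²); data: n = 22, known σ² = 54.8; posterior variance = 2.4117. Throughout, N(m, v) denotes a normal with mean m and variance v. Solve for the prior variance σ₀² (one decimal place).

σ₀² = 75.8

Posterior precision equals prior precision plus data precision: 1/σ_n² = 1/σ₀² + n/σ².
So 1/σ₀² = 1/2.4117 − 22/54.8 = 0.414645 − 0.401460 = 0.013185.
Hence σ₀² = 1/0.013185 ≈ 75.8.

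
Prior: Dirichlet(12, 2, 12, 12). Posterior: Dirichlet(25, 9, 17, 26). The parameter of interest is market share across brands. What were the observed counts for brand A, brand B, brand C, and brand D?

counts (13, 7, 5, 14)

For a Dirichlet(α) prior with multinomial counts c, the posterior is Dirichlet(α + c) componentwise.
Counts are posterior − prior componentwise: 25−12=13, 9−2=7, 17−12=5, 26−12=14.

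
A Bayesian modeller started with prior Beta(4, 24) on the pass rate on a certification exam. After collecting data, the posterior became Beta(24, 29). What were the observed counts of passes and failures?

A Beta(a, b) prior with s successes and f failures in binomial data gives a Beta(a+s, b+f) posterior.
So s = 24 − 4 = 20 and f = 29 − 24 = 5.

20 passes and 5 failures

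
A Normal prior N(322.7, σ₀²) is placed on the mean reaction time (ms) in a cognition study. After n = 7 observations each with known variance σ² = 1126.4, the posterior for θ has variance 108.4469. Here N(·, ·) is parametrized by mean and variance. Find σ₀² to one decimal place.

σ₀² = 332.6

Posterior precision equals prior precision plus data precision: 1/σ_n² = 1/σ₀² + n/σ².
So 1/σ₀² = 1/108.4469 − 7/1126.4 = 0.009221 − 0.006214 = 0.003007.
Hence σ₀² = 1/0.003007 ≈ 332.6.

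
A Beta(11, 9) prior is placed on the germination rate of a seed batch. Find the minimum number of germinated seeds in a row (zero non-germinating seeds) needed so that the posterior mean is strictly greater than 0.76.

After k germinated seeds and 0 non-germinating seeds the posterior is Beta(11+k, 9), with mean (11+k)/(11+9+k).
Set (11+k)/(20+k) > 0.76 and solve: k > (0.76·20 − 11)/(1 − 0.76) = 17.500.
The smallest integer exceeding 17.500 is 18.

k = 18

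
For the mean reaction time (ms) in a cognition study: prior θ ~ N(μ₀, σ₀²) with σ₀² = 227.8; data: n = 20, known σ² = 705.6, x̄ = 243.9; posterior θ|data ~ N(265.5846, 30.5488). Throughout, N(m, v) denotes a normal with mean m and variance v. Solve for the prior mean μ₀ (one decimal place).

μ₀ = 405.6

The posterior mean is a precision-weighted average: μ_n = (τ₀μ₀ + τ_data·x̄)/(τ₀+τ_data), with τ₀=1/σ₀² and τ_data=n/σ².
Here τ₀ = 1/227.8 = 0.004390 and τ_data = 20/705.6 = 0.028345, so τ_n = 0.032735.
Rearranging for μ₀: μ₀ = (μ_n·τ_n − τ_data·x̄)/τ₀ = (265.5846·0.032735 − 0.028345·243.9) / 0.004390 = 1.780566/0.004390 ≈ 405.6.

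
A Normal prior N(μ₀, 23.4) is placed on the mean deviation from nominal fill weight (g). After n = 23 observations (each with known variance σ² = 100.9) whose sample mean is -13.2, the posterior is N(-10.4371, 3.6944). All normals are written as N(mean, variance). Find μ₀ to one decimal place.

μ₀ = 4.3

With known observation variance, the Normal–Normal posterior has precision τ_n = τ₀ + n/σ² and mean μ_n = (τ₀μ₀ + (n/σ²)x̄)/τ_n.
Here τ₀ = 1/23.4 = 0.042735 and τ_data = 23/100.9 = 0.227948, so τ_n = 0.270683.
Rearranging for μ₀: μ₀ = (μ_n·τ_n − τ_data·x̄)/τ₀ = (-10.4371·0.270683 − 0.227948·-13.2) / 0.042735 = 0.183768/0.042735 ≈ 4.3.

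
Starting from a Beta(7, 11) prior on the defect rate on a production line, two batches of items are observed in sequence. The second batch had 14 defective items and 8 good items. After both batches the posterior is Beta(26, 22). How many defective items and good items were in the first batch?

5 defective items and 3 good items

Because Beta–binomial updating is additive in the counts, the combined data contributed (α_post−α_prior, β_post−β_prior) successes and failures.
Total across both batches: 26−7=19 defective items, 22−11=11 good items.
Subtract the second batch: 19−14=5 defective items and 11−8=3 good items.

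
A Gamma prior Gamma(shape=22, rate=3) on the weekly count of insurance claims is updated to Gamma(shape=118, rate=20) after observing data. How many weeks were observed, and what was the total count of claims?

n = 17 weeks with total 96 claims

A Gamma(α, β) prior (rate parametrization) on a Poisson rate with n observations summing to S gives posterior Gamma(α+S, β+n).
Matching: Σxᵢ = 118 − 22 = 96 and n = 20 − 3 = 17.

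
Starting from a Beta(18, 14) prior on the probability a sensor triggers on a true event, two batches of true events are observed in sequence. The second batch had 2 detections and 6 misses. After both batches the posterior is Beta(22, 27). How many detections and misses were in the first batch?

Because Beta–binomial updating is additive in the counts, the combined data contributed (α_post−α_prior, β_post−β_prior) successes and failures.
Total across both batches: 22−18=4 detections, 27−14=13 misses.
Subtract the second batch: 4−2=2 detections and 13−6=7 misses.

2 detections and 7 misses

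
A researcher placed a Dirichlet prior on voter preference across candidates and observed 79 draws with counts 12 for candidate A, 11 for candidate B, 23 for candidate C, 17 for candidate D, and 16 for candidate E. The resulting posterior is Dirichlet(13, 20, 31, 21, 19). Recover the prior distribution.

For a Dirichlet(α) prior with multinomial counts c, the posterior is Dirichlet(α + c) componentwise.
Subtract each count from the matching posterior parameter: 13−12=1, 20−11=9, 31−23=8, 21−17=4, 19−16=3.

Dirichlet(1, 9, 8, 4, 3)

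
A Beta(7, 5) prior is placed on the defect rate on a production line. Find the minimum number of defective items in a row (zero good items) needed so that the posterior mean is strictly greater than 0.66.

k = 3

After k defective items and 0 good items the posterior is Beta(7+k, 5), with mean (7+k)/(7+5+k).
Set (7+k)/(12+k) > 0.66 and solve: k > (0.66·12 − 7)/(1 − 0.66) = 2.706.
The smallest integer exceeding 2.706 is 3, and checking k=3: (10)/(15) = 0.6667 > 0.66.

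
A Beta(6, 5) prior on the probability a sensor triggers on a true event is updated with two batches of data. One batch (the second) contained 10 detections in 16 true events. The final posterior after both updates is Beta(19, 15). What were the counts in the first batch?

Because Beta–binomial updating is additive in the counts, the combined data contributed (α_post−α_prior, β_post−β_prior) successes and failures.
Total across both batches: 19−6=13 detections, 15−5=10 misses.
Subtract the second batch: 13−10=3 detections and 10−6=4 misses.

3 detections and 4 misses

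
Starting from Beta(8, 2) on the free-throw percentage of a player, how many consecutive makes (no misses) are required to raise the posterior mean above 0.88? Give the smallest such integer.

After k makes and 0 misses the posterior is Beta(8+k, 2), with mean (8+k)/(8+2+k).
Set (8+k)/(10+k) > 0.88 and solve: k > (0.88·10 − 8)/(1 − 0.88) = 6.667.
The smallest integer exceeding 6.667 is 7, and checking k=7: (15)/(17) = 0.8824 > 0.88.

k = 7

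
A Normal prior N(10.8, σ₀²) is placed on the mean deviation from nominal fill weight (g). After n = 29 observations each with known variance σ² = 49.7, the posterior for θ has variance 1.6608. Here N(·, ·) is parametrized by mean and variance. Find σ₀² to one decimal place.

Posterior precision equals prior precision plus data precision: 1/σ_n² = 1/σ₀² + n/σ².
So 1/σ₀² = 1/1.6608 − 29/49.7 = 0.602119 − 0.583501 = 0.018618.
Hence σ₀² = 1/0.018618 ≈ 53.7.

σ₀² = 53.7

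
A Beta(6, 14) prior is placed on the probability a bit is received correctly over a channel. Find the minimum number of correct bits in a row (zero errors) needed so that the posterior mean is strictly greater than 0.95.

After k correct bits and 0 errors the posterior is Beta(6+k, 14), with mean (6+k)/(6+14+k).
Set (6+k)/(20+k) > 0.95 and solve: k > (0.95·20 − 6)/(1 − 0.95) = 260.000.
The smallest integer exceeding 260.000 is 261.

k = 261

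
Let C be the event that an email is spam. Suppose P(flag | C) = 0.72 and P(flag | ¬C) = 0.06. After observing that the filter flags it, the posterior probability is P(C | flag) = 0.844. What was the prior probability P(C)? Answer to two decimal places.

P(C) = 0.31

Bayes' rule in odds form gives O(C|E) = O(C)·[P(E|C)/P(E|¬C)], hence O(C) = O(C|E)/LR.
Posterior odds = 0.844/(1−0.844) = 5.4103. LR = 0.72/0.06 = 12.0000.
Prior odds = 5.4103/12.0000 = 0.4509, so P(C) = 0.4509/(1+0.4509) ≈ 0.31.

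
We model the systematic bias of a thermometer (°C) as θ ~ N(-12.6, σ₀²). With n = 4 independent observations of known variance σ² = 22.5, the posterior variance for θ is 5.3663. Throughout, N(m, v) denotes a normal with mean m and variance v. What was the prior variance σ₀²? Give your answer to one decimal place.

σ₀² = 116.7

Posterior precision equals prior precision plus data precision: 1/σ_n² = 1/σ₀² + n/σ².
So 1/σ₀² = 1/5.3663 − 4/22.5 = 0.186348 − 0.177778 = 0.008570.
Hence σ₀² = 1/0.008570 ≈ 116.7.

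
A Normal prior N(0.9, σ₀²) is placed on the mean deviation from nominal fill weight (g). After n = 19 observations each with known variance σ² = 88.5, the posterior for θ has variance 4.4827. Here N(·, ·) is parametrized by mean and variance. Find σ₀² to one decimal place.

Posterior precision equals prior precision plus data precision: 1/σ_n² = 1/σ₀² + n/σ².
So 1/σ₀² = 1/4.4827 − 19/88.5 = 0.223080 − 0.214689 = 0.008391.
Hence σ₀² = 1/0.008391 ≈ 119.2.

σ₀² = 119.2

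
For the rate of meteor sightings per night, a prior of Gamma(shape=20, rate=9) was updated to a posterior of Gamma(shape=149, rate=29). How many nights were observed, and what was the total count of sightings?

Gamma–Poisson conjugacy: posterior shape = α + Σxᵢ, posterior rate = β + n.
Matching: Σxᵢ = 149 − 20 = 129 and n = 29 − 9 = 20.

n = 20 nights with total 129 sightings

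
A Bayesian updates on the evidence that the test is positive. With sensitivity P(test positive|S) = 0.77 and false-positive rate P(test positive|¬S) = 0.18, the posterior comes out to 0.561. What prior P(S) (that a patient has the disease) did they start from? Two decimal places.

P(S) = 0.23

Bayes' rule in odds form gives O(S|E) = O(S)·[P(E|S)/P(E|¬S)], hence O(S) = O(S|E)/LR.
Posterior odds = 0.561/(1−0.561) = 1.2779. LR = 0.77/0.18 = 4.2778.
Prior odds = 1.2779/4.2778 = 0.2987, so P(S) = 0.2987/(1+0.2987) ≈ 0.23.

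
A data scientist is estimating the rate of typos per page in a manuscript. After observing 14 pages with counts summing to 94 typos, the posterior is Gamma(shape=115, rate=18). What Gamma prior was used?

A Gamma(α, β) prior (rate parametrization) on a Poisson rate with n observations summing to S gives posterior Gamma(α+S, β+n).
So α = 115 − 94 = 21 and β = 18 − 14 = 4.

Gamma(shape=21, rate=4)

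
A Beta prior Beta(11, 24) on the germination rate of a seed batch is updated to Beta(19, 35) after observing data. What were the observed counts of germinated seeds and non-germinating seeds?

8 germinated seeds and 11 non-germinating seeds

Under Beta–binomial conjugacy the posterior parameters are (a+s, b+f).
Match parameters: s=19−11=8, f=35−24=11.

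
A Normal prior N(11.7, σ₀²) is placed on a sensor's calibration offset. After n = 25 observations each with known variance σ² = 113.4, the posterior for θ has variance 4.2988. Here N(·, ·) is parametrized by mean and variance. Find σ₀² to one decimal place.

For the Normal–Normal model with known σ², precisions add: τ_n = τ₀ + n/σ².
So 1/σ₀² = 1/4.2988 − 25/113.4 = 0.232623 − 0.220459 = 0.012164.
Hence σ₀² = 1/0.012164 ≈ 82.2.

σ₀² = 82.2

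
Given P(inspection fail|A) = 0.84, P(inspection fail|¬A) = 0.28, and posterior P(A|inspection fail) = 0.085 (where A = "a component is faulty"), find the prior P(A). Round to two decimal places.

Bayes' rule in odds form gives O(A|E) = O(A)·[P(E|A)/P(E|¬A)], hence O(A) = O(A|E)/LR.
Posterior odds = 0.085/(1−0.085) = 0.0929. LR = 0.84/0.28 = 3.0000.
Prior odds = 0.0929/3.0000 = 0.0310, so P(A) = 0.0310/(1+0.0310) ≈ 0.03.

P(A) = 0.03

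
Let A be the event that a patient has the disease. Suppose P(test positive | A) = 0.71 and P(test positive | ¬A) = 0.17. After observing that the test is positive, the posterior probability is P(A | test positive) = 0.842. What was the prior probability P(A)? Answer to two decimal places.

P(A) = 0.56

In odds form, posterior odds = prior odds × likelihood ratio, so prior odds = posterior odds ÷ LR.
Posterior odds = 0.842/(1−0.842) = 5.3291. LR = 0.71/0.17 = 4.1765.
Prior odds = 5.3291/4.1765 = 1.2760, so P(A) = 1.2760/(1+1.2760) ≈ 0.56.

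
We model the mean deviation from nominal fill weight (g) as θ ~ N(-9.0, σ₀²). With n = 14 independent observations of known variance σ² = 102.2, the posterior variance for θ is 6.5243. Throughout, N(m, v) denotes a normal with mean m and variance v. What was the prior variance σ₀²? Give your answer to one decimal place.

Posterior precision equals prior precision plus data precision: 1/σ_n² = 1/σ₀² + n/σ².
So 1/σ₀² = 1/6.5243 − 14/102.2 = 0.153273 − 0.136986 = 0.016287.
Hence σ₀² = 1/0.016287 ≈ 61.4.

σ₀² = 61.4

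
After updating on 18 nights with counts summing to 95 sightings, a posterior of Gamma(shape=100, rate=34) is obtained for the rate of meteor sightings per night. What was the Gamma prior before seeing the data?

Gamma–Poisson conjugacy: posterior shape = α + Σxᵢ, posterior rate = β + n.
So α = 100 − 95 = 5 and β = 34 − 18 = 16.

Gamma(shape=5, rate=16)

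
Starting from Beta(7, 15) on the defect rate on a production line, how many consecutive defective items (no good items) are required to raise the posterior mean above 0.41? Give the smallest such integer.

k = 4

After k defective items and 0 good items the posterior is Beta(7+k, 15), with mean (7+k)/(7+15+k).
Set (7+k)/(22+k) > 0.41 and solve: k > (0.41·22 − 7)/(1 − 0.41) = 3.424.
The smallest integer exceeding 3.424 is 4, and checking k=4: (11)/(26) = 0.4231 > 0.41.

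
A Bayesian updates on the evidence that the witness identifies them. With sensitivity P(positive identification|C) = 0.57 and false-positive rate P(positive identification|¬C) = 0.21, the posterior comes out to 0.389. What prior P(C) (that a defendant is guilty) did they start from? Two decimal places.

P(C) = 0.19

In odds form, posterior odds = prior odds × likelihood ratio, so prior odds = posterior odds ÷ LR.
Posterior odds = 0.389/(1−0.389) = 0.6367. LR = 0.57/0.21 = 2.7143.
Prior odds = 0.6367/2.7143 = 0.2346, so P(C) = 0.2346/(1+0.2346) ≈ 0.19.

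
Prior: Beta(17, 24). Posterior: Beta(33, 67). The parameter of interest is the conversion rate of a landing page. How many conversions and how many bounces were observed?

16 conversions and 43 bounces

Beta is conjugate to the binomial likelihood: posterior = Beta(a+s, b+f).
Match parameters: s=33−17=16, f=67−24=43.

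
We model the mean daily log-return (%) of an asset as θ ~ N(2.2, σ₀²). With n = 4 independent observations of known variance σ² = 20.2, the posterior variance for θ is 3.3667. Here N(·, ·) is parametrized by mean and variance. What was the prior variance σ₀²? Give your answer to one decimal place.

For the Normal–Normal model with known σ², precisions add: τ_n = τ₀ + n/σ².
So 1/σ₀² = 1/3.3667 − 4/20.2 = 0.297027 − 0.198020 = 0.099007.
Hence σ₀² = 1/0.099007 ≈ 10.1.

σ₀² = 10.1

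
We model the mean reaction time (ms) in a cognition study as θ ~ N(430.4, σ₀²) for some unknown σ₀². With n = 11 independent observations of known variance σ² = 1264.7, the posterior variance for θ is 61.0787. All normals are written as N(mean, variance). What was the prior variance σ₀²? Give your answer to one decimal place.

Posterior precision equals prior precision plus data precision: 1/σ_n² = 1/σ₀² + n/σ².
So 1/σ₀² = 1/61.0787 − 11/1264.7 = 0.016372 − 0.008698 = 0.007674.
Hence σ₀² = 1/0.007674 ≈ 130.3.

σ₀² = 130.3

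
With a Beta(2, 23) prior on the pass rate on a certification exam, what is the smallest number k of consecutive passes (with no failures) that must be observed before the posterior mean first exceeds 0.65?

After k passes and 0 failures the posterior is Beta(2+k, 23), with mean (2+k)/(2+23+k).
Set (2+k)/(25+k) > 0.65 and solve: k > (0.65·25 − 2)/(1 − 0.65) = 40.714.
The smallest integer exceeding 40.714 is 41.

k = 41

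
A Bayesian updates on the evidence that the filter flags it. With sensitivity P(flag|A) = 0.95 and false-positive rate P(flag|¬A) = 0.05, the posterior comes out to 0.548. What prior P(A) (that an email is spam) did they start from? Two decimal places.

P(A) = 0.06

Bayes' rule in odds form gives O(A|E) = O(A)·[P(E|A)/P(E|¬A)], hence O(A) = O(A|E)/LR.
Posterior odds = 0.548/(1−0.548) = 1.2124. LR = 0.95/0.05 = 19.0000.
Prior odds = 1.2124/19.0000 = 0.0638, so P(A) = 0.0638/(1+0.0638) ≈ 0.06.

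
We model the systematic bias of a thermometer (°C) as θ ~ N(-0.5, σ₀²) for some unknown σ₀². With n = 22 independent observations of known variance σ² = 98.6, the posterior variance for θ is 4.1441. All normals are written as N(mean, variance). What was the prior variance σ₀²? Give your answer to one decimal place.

Posterior precision equals prior precision plus data precision: 1/σ_n² = 1/σ₀² + n/σ².
So 1/σ₀² = 1/4.1441 − 22/98.6 = 0.241307 − 0.223124 = 0.018183.
Hence σ₀² = 1/0.018183 ≈ 55.0.

σ₀² = 55.0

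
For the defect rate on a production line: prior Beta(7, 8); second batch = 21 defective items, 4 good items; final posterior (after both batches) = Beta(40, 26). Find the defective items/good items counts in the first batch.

Because Beta–binomial updating is additive in the counts, the combined data contributed (α_post−α_prior, β_post−β_prior) successes and failures.
Total across both batches: 40−7=33 defective items, 26−8=18 good items.
Subtract the second batch: 33−21=12 defective items and 18−4=14 good items.

12 defective items and 14 good items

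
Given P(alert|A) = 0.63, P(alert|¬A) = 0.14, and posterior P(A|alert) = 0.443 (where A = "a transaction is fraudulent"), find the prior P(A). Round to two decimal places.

P(A) = 0.15

Bayes' rule in odds form gives O(A|E) = O(A)·[P(E|A)/P(E|¬A)], hence O(A) = O(A|E)/LR.
Posterior odds = 0.443/(1−0.443) = 0.7953. LR = 0.63/0.14 = 4.5000.
Prior odds = 0.7953/4.5000 = 0.1767, so P(A) = 0.1767/(1+0.1767) ≈ 0.15.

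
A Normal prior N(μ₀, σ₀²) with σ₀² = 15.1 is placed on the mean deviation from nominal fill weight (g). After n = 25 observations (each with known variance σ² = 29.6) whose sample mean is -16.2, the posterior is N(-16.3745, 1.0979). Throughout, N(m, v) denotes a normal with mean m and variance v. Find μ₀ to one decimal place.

With known observation variance, the Normal–Normal posterior has precision τ_n = τ₀ + n/σ² and mean μ_n = (τ₀μ₀ + (n/σ²)x̄)/τ_n.
Here τ₀ = 1/15.1 = 0.066225 and τ_data = 25/29.6 = 0.844595, so τ_n = 0.910820.
Rearranging for μ₀: μ₀ = (μ_n·τ_n − τ_data·x̄)/τ₀ = (-16.3745·0.910820 − 0.844595·-16.2) / 0.066225 = -1.231783/0.066225 ≈ -18.6.

μ₀ = -18.6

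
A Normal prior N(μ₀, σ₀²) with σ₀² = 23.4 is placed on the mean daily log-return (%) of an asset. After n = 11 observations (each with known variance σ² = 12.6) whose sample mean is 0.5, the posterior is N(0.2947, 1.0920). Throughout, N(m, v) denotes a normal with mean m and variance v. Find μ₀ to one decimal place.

μ₀ = -3.9

With known observation variance, the Normal–Normal posterior has precision τ_n = τ₀ + n/σ² and mean μ_n = (τ₀μ₀ + (n/σ²)x̄)/τ_n.
Here τ₀ = 1/23.4 = 0.042735 and τ_data = 11/12.6 = 0.873016, so τ_n = 0.915751.
Rearranging for μ₀: μ₀ = (μ_n·τ_n − τ_data·x̄)/τ₀ = (0.2947·0.915751 − 0.873016·0.5) / 0.042735 = -0.166636/0.042735 ≈ -3.9.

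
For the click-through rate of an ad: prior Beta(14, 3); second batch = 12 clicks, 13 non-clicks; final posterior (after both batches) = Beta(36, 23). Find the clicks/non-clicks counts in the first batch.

Sequential conjugate updates are equivalent to a single update on the pooled data, so total successes = posterior α − prior α and total failures = posterior β − prior β.
Total across both batches: 36−14=22 clicks, 23−3=20 non-clicks.
Subtract the second batch: 22−12=10 clicks and 20−13=7 non-clicks.

10 clicks and 7 non-clicks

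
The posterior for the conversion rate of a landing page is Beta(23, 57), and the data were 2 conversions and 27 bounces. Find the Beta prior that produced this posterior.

A Beta(a, b) prior with s successes and f failures in binomial data gives a Beta(a+s, b+f) posterior.
So a = 23 − 2 = 21 and b = 57 − 27 = 30.

Beta(21, 30)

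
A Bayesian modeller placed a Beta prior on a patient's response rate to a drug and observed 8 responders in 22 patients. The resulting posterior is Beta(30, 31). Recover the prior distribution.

Beta(22, 17)

Under Beta–binomial conjugacy the posterior parameters are (α+s, β+f).
So α = 30 − 8 = 22 and β = 31 − 14 = 17.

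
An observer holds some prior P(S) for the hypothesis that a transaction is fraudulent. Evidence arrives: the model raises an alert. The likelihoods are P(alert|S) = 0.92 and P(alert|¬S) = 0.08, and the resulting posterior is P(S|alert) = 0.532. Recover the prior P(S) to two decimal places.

P(S) = 0.09

In odds form, posterior odds = prior odds × likelihood ratio, so prior odds = posterior odds ÷ LR.
Posterior odds = 0.532/(1−0.532) = 1.1368. LR = 0.92/0.08 = 11.5000.
Prior odds = 1.1368/11.5000 = 0.0989, so P(S) = 0.0989/(1+0.0989) ≈ 0.09.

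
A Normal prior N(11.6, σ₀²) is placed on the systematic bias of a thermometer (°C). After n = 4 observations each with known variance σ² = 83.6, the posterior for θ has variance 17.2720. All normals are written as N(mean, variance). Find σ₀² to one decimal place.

σ₀² = 99.5

Posterior precision equals prior precision plus data precision: 1/σ_n² = 1/σ₀² + n/σ².
So 1/σ₀² = 1/17.2720 − 4/83.6 = 0.057897 − 0.047847 = 0.010050.
Hence σ₀² = 1/0.010050 ≈ 99.5.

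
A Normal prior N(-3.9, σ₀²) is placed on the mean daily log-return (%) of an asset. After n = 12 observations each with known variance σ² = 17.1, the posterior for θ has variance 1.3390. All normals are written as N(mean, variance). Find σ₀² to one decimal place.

Posterior precision equals prior precision plus data precision: 1/σ_n² = 1/σ₀² + n/σ².
So 1/σ₀² = 1/1.3390 − 12/17.1 = 0.746826 − 0.701754 = 0.045072.
Hence σ₀² = 1/0.045072 ≈ 22.2.

σ₀² = 22.2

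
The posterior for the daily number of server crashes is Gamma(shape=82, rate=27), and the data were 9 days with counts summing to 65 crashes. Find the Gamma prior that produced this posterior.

Gamma(shape=17, rate=18)

Gamma–Poisson conjugacy: posterior shape = α + Σxᵢ, posterior rate = β + n.
So α = 82 − 65 = 17 and β = 27 − 9 = 18.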